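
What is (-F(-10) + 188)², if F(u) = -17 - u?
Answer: 38025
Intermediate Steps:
(-F(-10) + 188)² = (-(-17 - 1*(-10)) + 188)² = (-(-17 + 10) + 188)² = (-1*(-7) + 188)² = (7 + 188)² = 195² = 38025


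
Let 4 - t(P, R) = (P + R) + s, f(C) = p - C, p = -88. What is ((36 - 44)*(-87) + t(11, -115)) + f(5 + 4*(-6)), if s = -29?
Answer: 764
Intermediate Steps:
f(C) = -88 - C
t(P, R) = 33 - P - R (t(P, R) = 4 - ((P + R) - 29) = 4 - (-29 + P + R) = 4 + (29 - P - R) = 33 - P - R)
((36 - 44)*(-87) + t(11, -115)) + f(5 + 4*(-6)) = ((36 - 44)*(-87) + (33 - 1*11 - 1*(-115))) + (-88 - (5 + 4*(-6))) = (-8*(-87) + (33 - 11 + 115)) + (-88 - (5 - 24)) = (696 + 137) + (-88 - 1*(-19)) = 833 + (-88 + 19) = 833 - 69 = 764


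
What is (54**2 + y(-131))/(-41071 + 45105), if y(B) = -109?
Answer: 2807/4034 ≈ 0.69584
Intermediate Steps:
(54**2 + y(-131))/(-41071 + 45105) = (54**2 - 109)/(-41071 + 45105) = (2916 - 109)/4034 = 2807*(1/4034) = 2807/4034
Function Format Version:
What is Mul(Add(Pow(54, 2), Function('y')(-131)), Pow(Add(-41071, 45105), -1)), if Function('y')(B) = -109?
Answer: Rational(2807, 4034) ≈ 0.69584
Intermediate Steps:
Mul(Add(Pow(54, 2), Function('y')(-131)), Pow(Add(-41071, 45105), -1)) = Mul(Add(Pow(54, 2), -109), Pow(Add(-41071, 45105), -1)) = Mul(Add(2916, -109), Pow(4034, -1)) = Mul(2807, Rational(1, 4034)) = Rational(2807, 4034)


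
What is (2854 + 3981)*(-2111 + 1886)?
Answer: -1537875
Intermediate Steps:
(2854 + 3981)*(-2111 + 1886) = 6835*(-225) = -1537875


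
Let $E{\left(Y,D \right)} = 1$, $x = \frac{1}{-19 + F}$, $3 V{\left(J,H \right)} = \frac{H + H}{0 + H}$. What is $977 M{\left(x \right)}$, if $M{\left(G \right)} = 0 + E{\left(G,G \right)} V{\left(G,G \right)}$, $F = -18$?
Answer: $\frac{1954}{3} \approx 651.33$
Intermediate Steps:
$V{\left(J,H \right)} = \frac{2}{3}$ ($V{\left(J,H \right)} = \frac{\left(H + H\right) \frac{1}{0 + H}}{3} = \frac{2 H \frac{1}{H}}{3} = \frac{1}{3} \cdot 2 = \frac{2}{3}$)
$x = - \frac{1}{37}$ ($x = \frac{1}{-19 - 18} = \frac{1}{-37} = - \frac{1}{37} \approx -0.027027$)
$M{\left(G \right)} = \frac{2}{3}$ ($M{\left(G \right)} = 0 + 1 \cdot \frac{2}{3} = 0 + \frac{2}{3} = \frac{2}{3}$)
$977 M{\left(x \right)} = 977 \cdot \frac{2}{3} = \frac{1954}{3}$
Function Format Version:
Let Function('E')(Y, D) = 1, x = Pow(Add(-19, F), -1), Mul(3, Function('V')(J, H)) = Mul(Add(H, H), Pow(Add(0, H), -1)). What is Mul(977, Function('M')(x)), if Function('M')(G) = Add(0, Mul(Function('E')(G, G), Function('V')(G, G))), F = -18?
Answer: Rational(1954, 3) ≈ 651.33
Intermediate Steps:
Function('V')(J, H) = Rational(2, 3) (Function('V')(J, H) = Mul(Rational(1, 3), Mul(Add(H, H), Pow(Add(0, H), -1))) = Mul(Rational(1, 3), Mul(Mul(2, H), Pow(H, -1))) = Mul(Rational(1, 3), 2) = Rational(2, 3))
x = Rational(-1, 37) (x = Pow(Add(-19, -18), -1) = Pow(-37, -1) = Rational(-1, 37) ≈ -0.027027)
Function('M')(G) = Rational(2, 3) (Function('M')(G) = Add(0, Mul(1, Rational(2, 3))) = Add(0, Rational(2, 3)) = Rational(2, 3))
Mul(977, Function('M')(x)) = Mul(977, Rational(2, 3)) = Rational(1954, 3)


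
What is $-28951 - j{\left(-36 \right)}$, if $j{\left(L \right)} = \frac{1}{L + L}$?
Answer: $- \frac{2084471}{72} \approx -28951.0$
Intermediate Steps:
$j{\left(L \right)} = \frac{1}{2 L}$
$-28951 - j{\left(-36 \right)} = -28951 - \frac{1}{2 \left(-36\right)} = -28951 - \frac{1}{2} \left(- \frac{1}{36}\right) = -28951 - - \frac{1}{72} = -28951 + \frac{1}{72} = - \frac{2084471}{72}$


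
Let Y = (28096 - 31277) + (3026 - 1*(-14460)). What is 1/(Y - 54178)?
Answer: -1/39873 ≈ -2.5080e-5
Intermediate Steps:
Y = 14305 (Y = -3181 + (3026 + 14460) = -3181 + 17486 = 14305)
1/(Y - 54178) = 1/(14305 - 54178) = 1/(-39873) = -1/39873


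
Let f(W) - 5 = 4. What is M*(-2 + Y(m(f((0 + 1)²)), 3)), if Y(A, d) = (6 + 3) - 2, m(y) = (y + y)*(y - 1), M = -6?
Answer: -30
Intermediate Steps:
f(W) = 9 (f(W) = 5 + 4 = 9)
m(y) = 2*y*(-1 + y) (m(y) = (2*y)*(-1 + y) = 2*y*(-1 + y))
Y(A, d) = 7 (Y(A, d) = 9 - 2 = 7)
M*(-2 + Y(m(f((0 + 1)²)), 3)) = -6*(-2 + 7) = -6*5 = -30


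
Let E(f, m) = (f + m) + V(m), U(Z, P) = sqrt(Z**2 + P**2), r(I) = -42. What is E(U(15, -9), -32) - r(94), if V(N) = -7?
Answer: 3 + 3*sqrt(34) ≈ 20.493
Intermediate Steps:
U(Z, P) = sqrt(P**2 + Z**2)
E(f, m) = -7 + f + m (E(f, m) = (f + m) - 7 = -7 + f + m)
E(U(15, -9), -32) - r(94) = (-7 + sqrt((-9)**2 + 15**2) - 32) - 1*(-42) = (-7 + sqrt(81 + 225) - 32) + 42 = (-7 + sqrt(306) - 32) + 42 = (-7 + 3*sqrt(34) - 32) + 42 = (-39 + 3*sqrt(34)) + 42 = 3 + 3*sqrt(34)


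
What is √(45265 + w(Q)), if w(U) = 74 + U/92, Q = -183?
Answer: 3*√10659235/46 ≈ 212.92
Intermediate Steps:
w(U) = 74 + U/92 (w(U) = 74 + U*(1/92) = 74 + U/92)
√(45265 + w(Q)) = √(45265 + (74 + (1/92)*(-183))) = √(45265 + (74 - 183/92)) = √(45265 + 6625/92) = √(4171005/92) = 3*√10659235/46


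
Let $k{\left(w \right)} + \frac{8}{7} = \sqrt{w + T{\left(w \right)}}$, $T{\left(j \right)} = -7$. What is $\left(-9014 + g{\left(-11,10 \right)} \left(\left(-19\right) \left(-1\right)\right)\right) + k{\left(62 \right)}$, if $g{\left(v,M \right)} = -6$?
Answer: $- \frac{63904}{7} + \sqrt{55} \approx -9121.7$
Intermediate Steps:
$k{\left(w \right)} = - \frac{8}{7} + \sqrt{-7 + w}$ ($k{\left(w \right)} = - \frac{8}{7} + \sqrt{w - 7} = - \frac{8}{7} + \sqrt{-7 + w}$)
$\left(-9014 + g{\left(-11,10 \right)} \left(\left(-19\right) \left(-1\right)\right)\right) + k{\left(62 \right)} = \left(-9014 - 6 \left(\left(-19\right) \left(-1\right)\right)\right) - \left(\frac{8}{7} - \sqrt{-7 + 62}\right) = \left(-9014 - 114\right) - \left(\frac{8}{7} - \sqrt{55}\right) = -9128 - \left(\frac{8}{7} - \sqrt{55}\right) = - \frac{63904}{7} + \sqrt{55}$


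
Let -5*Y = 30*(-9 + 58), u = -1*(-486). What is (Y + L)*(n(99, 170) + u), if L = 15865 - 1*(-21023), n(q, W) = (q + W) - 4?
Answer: 27482094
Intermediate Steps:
n(q, W) = -4 + W + q (n(q, W) = (W + q) - 4 = -4 + W + q)
u = 486
Y = -294 (Y = -6*(-9 + 58) = -6*49 = -⅕*1470 = -294)
L = 36888 (L = 15865 + 21023 = 36888)
(Y + L)*(n(99, 170) + u) = (-294 + 36888)*((-4 + 170 + 99) + 486) = 36594*(265 + 486) = 36594*751 = 27482094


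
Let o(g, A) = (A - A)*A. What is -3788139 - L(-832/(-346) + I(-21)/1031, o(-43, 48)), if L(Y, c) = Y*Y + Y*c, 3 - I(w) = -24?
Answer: -120513616842323380/31813359769 ≈ -3.7881e+6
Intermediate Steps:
I(w) = 27 (I(w) = 3 - 1*(-24) = 3 + 24 = 27)
o(g, A) = 0 (o(g, A) = 0*A = 0)
L(Y, c) = Y**2 + Y*c
-3788139 - L(-832/(-346) + I(-21)/1031, o(-43, 48)) = -3788139 - (-832/(-346) + 27/1031)*((-832/(-346) + 27/1031) + 0) = -3788139 - (-832*(-1/346) + 27*(1/1031))*((-832*(-1/346) + 27*(1/1031)) + 0) = -3788139 - (416/173 + 27/1031)*((416/173 + 27/1031) + 0) = -3788139 - 433567*(433567/178363 + 0)/178363 = -3788139 - 433567*433567/(178363*178363) = -3788139 - 1*187980343489/31813359769 = -3788139 - 187980343489/31813359769 = -120513616842323380/31813359769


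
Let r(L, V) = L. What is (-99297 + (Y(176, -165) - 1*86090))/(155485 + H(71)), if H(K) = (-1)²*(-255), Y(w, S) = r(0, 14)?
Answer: -185387/155230 ≈ -1.1943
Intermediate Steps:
Y(w, S) = 0
H(K) = -255 (H(K) = 1*(-255) = -255)
(-99297 + (Y(176, -165) - 1*86090))/(155485 + H(71)) = (-99297 + (0 - 1*86090))/(155485 - 255) = (-99297 + (0 - 86090))/155230 = (-99297 - 86090)*(1/155230) = -185387*1/155230 = -185387/155230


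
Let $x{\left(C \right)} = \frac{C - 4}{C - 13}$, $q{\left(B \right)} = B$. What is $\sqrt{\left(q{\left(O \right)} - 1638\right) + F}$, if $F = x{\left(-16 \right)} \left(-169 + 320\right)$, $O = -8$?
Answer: $\frac{i \sqrt{1296706}}{29} \approx 39.267 i$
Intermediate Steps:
$x{\left(C \right)} = \frac{-4 + C}{-13 + C}$
$F = \frac{3020}{29}$ ($F = \frac{-4 - 16}{-13 - 16} \left(-169 + 320\right) = \frac{1}{-29} \left(-20\right) 151 = \left(- \frac{1}{29}\right) \left(-20\right) 151 = \frac{20}{29} \cdot 151 = \frac{3020}{29} \approx 104.14$)
$\sqrt{\left(q{\left(O \right)} - 1638\right) + F} = \sqrt{\left(-8 - 1638\right) + \frac{3020}{29}} = \sqrt{-1646 + \frac{3020}{29}} = \sqrt{- \frac{44714}{29}} = \frac{i \sqrt{1296706}}{29}$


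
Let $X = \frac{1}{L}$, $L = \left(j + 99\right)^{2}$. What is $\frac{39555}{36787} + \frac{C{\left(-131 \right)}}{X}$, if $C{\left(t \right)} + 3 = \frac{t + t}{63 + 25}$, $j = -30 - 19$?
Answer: $- \frac{6046428020}{404657} \approx -14942.0$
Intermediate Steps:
$j = -49$ ($j = -30 - 19 = -49$)
$L = 2500$ ($L = \left(-49 + 99\right)^{2} = 50^{2} = 2500$)
$X = \frac{1}{2500} \approx 0.0004$
$C{\left(t \right)} = -3 + \frac{t}{44}$ ($C{\left(t \right)} = -3 + \frac{t + t}{63 + 25} = -3 + \frac{2 t}{88} = -3 + 2 t \frac{1}{88} = -3 + \frac{t}{44}$)
$\frac{39555}{36787} + \frac{C{\left(-131 \right)}}{X} = \frac{39555}{36787} + \left(-3 + \frac{1}{44} \left(-131\right)\right) \frac{1}{\frac{1}{2500}} = 39555 \cdot \frac{1}{36787} + \left(-3 - \frac{131}{44}\right) 2500 = \frac{39555}{36787} - \frac{164375}{11} = - \frac{6046428020}{404657}$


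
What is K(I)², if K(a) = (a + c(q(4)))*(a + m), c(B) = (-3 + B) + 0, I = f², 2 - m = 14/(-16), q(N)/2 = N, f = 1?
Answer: 8649/16 ≈ 540.56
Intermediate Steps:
q(N) = 2*N
m = 23/8 (m = 2 - 14/(-16) = 2 - 14*(-1)/16 = 2 - 1*(-7/8) = 2 + 7/8 = 23/8 ≈ 2.8750)
I = 1 (I = 1² = 1)
c(B) = -3 + B
K(a) = (5 + a)*(23/8 + a) (K(a) = (a + (-3 + 2*4))*(a + 23/8) = (a + (-3 + 8))*(23/8 + a) = (a + 5)*(23/8 + a) = (5 + a)*(23/8 + a))
K(I)² = (115/8 + 1² + (63/8)*1)² = (115/8 + 1 + 63/8)² = (93/4)² = 8649/16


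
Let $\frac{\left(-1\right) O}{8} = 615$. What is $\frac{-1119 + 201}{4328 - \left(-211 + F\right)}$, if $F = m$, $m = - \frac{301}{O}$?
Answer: $- \frac{4516560}{22331579} \approx -0.20225$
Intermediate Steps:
$O = -4920$ ($O = \left(-8\right) 615 = -4920$)
$m = \frac{301}{4920}$ ($m = - \frac{301}{-4920} = \left(-301\right) \left(- \frac{1}{4920}\right) = \frac{301}{4920} \approx 0.061179$)
$F = \frac{301}{4920} \approx 0.061179$
$\frac{-1119 + 201}{4328 - \left(-211 + F\right)} = \frac{-1119 + 201}{4328 + \left(211 - \frac{301}{4920}\right)} = - \frac{918}{4328 + \left(211 - \frac{301}{4920}\right)} = - \frac{918}{4328 + \frac{1037819}{4920}} = - \frac{918}{\frac{22331579}{4920}} = \left(-918\right) \frac{4920}{22331579} = - \frac{4516560}{22331579}$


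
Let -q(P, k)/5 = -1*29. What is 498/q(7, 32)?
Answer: 498/145 ≈ 3.4345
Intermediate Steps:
q(P, k) = 145 (q(P, k) = -(-5)*29 = -5*(-29) = 145)
498/q(7, 32) = 498/145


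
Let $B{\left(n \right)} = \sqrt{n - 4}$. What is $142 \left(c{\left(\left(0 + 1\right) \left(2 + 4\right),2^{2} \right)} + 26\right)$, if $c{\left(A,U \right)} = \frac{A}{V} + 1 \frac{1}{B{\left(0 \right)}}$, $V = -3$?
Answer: $3408 - 71 i \approx 3408.0 - 71.0 i$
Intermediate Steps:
$B{\left(n \right)} = \sqrt{-4 + n}$
$c{\left(A,U \right)} = - \frac{i}{2} - \frac{A}{3}$ ($c{\left(A,U \right)} = \frac{A}{-3} + 1 \frac{1}{\sqrt{-4 + 0}} = A \left(- \frac{1}{3}\right) + 1 \frac{1}{\sqrt{-4}} = - \frac{A}{3} + 1 \frac{1}{2 i} = - \frac{A}{3} + 1 \left(- \frac{i}{2}\right) = - \frac{A}{3} - \frac{i}{2} = - \frac{i}{2} - \frac{A}{3}$)
$142 \left(c{\left(\left(0 + 1\right) \left(2 + 4\right),2^{2} \right)} + 26\right) = 142 \left(\left(- \frac{i}{2} - \frac{\left(0 + 1\right) \left(2 + 4\right)}{3}\right) + 26\right) = 142 \left(\left(- \frac{i}{2} - \frac{1 \cdot 6}{3}\right) + 26\right) = 142 \left(\left(- \frac{i}{2} - 2\right) + 26\right) = 142 \left(\left(-2 - \frac{i}{2}\right) + 26\right) = 142 \left(24 - \frac{i}{2}\right) = 3408 - 71 i$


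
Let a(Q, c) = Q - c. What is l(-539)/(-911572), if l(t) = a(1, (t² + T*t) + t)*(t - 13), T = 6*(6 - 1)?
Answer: -37785918/227893 ≈ -165.81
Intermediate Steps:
T = 30 (T = 6*5 = 30)
l(t) = (-13 + t)*(1 - t² - 31*t) (l(t) = (1 - ((t² + 30*t) + t))*(t - 13) = (1 - (t² + 31*t))*(-13 + t) = (1 + (-t² - 31*t))*(-13 + t) = (1 - t² - 31*t)*(-13 + t) = (-13 + t)*(1 - t² - 31*t))
l(-539)/(-911572) = -(-1 - 539*(31 - 539))*(-13 - 539)/(-911572) = -1*(-1 - 539*(-508))*(-552)*(-1/911572) = -1*(-1 + 273812)*(-552)*(-1/911572) = -1*273811*(-552)*(-1/911572) = 151143672*(-1/911572) = -37785918/227893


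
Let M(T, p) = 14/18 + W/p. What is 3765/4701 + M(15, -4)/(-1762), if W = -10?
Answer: 39711127/49698972 ≈ 0.79903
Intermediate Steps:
M(T, p) = 7/9 - 10/p (M(T, p) = 14/18 - 10/p = 14*(1/18) - 10/p = 7/9 - 10/p)
3765/4701 + M(15, -4)/(-1762) = 3765/4701 + (7/9 - 10/(-4))/(-1762) = 3765*(1/4701) + (7/9 - 10*(-¼))*(-1/1762) = 1255/1567 + (7/9 + 5/2)*(-1/1762) = 1255/1567 + (59/18)*(-1/1762) = 1255/1567 - 59/31716 = 39711127/49698972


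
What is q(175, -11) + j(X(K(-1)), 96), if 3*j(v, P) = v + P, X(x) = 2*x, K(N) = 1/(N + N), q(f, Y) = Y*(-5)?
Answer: 260/3 ≈ 86.667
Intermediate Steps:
q(f, Y) = -5*Y
K(N) = 1/(2*N)
j(v, P) = P/3 + v/3 (j(v, P) = (v + P)/3 = (P + v)/3 = P/3 + v/3)
q(175, -11) + j(X(K(-1)), 96) = -5*(-11) + ((⅓)*96 + (2*((½)/(-1)))/3) = 55 + (32 + (2*((½)*(-1)))/3) = 55 + (32 + (2*(-½))/3) = 55 + (32 + (⅓)*(-1)) = 55 + (32 - ⅓) = 55 + 95/3 = 260/3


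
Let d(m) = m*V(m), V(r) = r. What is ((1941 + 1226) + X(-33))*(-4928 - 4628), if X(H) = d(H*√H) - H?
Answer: 312834772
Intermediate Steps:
d(m) = m² (d(m) = m*m = m²)
X(H) = H³ - H (X(H) = (H*√H)² - H = (H^(3/2))² - H = H³ - H)
((1941 + 1226) + X(-33))*(-4928 - 4628) = ((1941 + 1226) + ((-33)³ - 1*(-33)))*(-4928 - 4628) = (3167 + (-35937 + 33))*(-9556) = (3167 - 35904)*(-9556) = -32737*(-9556) = 312834772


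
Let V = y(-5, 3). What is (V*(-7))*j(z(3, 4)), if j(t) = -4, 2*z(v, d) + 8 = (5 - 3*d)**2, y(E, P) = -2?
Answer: -56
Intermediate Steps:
V = -2
z(v, d) = -4 + (5 - 3*d)**2/2
(V*(-7))*j(z(3, 4)) = -2*(-7)*(-4) = 14*(-4) = -56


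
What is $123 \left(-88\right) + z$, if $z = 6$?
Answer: $-10818$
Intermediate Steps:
$123 \left(-88\right) + z = 123 \left(-88\right) + 6 = -10824 + 6 = -10818$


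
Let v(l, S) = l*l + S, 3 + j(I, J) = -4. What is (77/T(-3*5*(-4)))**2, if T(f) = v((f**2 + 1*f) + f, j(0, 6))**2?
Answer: 5929/36672679276254209962182357601 ≈ 1.6167e-25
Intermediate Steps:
j(I, J) = -7 (j(I, J) = -3 - 4 = -7)
v(l, S) = S + l**2 (v(l, S) = l**2 + S = S + l**2)
T(f) = (-7 + (f**2 + 2*f)**2)**2 (T(f) = (-7 + ((f**2 + 1*f) + f)**2)**2 = (-7 + ((f**2 + f) + f)**2)**2 = (-7 + ((f + f**2) + f)**2)**2 = (-7 + (f**2 + 2*f)**2)**2)
(77/T(-3*5*(-4)))**2 = (77/((-7 + (-3*5*(-4))**2*(2 - 3*5*(-4))**2)**2))**2 = (77/((-7 + (-15*(-4))**2*(2 - 15*(-4))**2)**2))**2 = (77/((-7 + 60**2*(2 + 60)**2)**2))**2 = (77/((-7 + 3600*62**2)**2))**2 = (77/((-7 + 3600*3844)**2))**2 = (77/((-7 + 13838400)**2))**2 = (77/(13838393**2))**2 = (77/191501120822449)**2 = 5929/36672679276254209962182357601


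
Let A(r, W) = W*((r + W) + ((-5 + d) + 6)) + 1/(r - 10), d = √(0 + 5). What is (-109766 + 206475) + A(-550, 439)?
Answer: 27114639/560 + 439*√5 ≈ 49401.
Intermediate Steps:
d = √5 ≈ 2.2361
A(r, W) = 1/(-10 + r) + W*(1 + W + r + √5) (A(r, W) = W*((r + W) + ((-5 + √5) + 6)) + 1/(r - 10) = W*((W + r) + (1 + √5)) + 1/(-10 + r) = W*(1 + W + r + √5) + 1/(-10 + r) = 1/(-10 + r) + W*(1 + W + r + √5))
(-109766 + 206475) + A(-550, 439) = (-109766 + 206475) + (1 - 10*439 - 10*439² + 439*(-550)² - 550*439² - 10*439*√5 - 9*439*(-550) + 439*(-550)*√5)/(-10 - 550) = 96709 + (1 - 4390 - 10*192721 + 439*302500 - 550*192721 - 4390*√5 + 2173050 - 241450*√5)/(-560) = 96709 - (1 - 4390 - 1927210 + 132797500 - 105996550 - 4390*√5 + 2173050 - 241450*√5)/560 = 96709 - (27042401 - 245840*√5)/560 = 96709 + (-27042401/560 + 439*√5) = 27114639/560 + 439*√5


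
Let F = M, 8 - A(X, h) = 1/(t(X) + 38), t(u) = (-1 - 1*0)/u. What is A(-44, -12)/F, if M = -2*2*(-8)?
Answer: 3335/13384 ≈ 0.24918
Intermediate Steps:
t(u) = -1/u (t(u) = (-1 + 0)/u = -1/u)
A(X, h) = 8 - 1/(38 - 1/X) (A(X, h) = 8 - 1/(-1/X + 38) = 8 - 1/(38 - 1/X))
M = 32 (M = -4*(-8) = 32)
F = 32
A(-44, -12)/F = ((-8 + 303*(-44))/(-1 + 38*(-44)))/32 = ((-8 - 13332)/(-1 - 1672))*(1/32) = (-13340/(-1673))*(1/32) = -1/1673*(-13340)*(1/32) = (13340/1673)*(1/32) = 3335/13384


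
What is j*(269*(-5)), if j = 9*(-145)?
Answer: 1755225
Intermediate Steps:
j = -1305
j*(269*(-5)) = -351045*(-5) = -1305*(-1345) = 1755225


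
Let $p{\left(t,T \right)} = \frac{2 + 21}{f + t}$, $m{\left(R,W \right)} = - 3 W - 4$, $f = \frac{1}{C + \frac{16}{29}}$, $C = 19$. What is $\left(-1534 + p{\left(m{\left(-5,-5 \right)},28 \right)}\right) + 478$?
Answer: $- \frac{6603855}{6266} \approx -1053.9$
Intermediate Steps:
$f = \frac{29}{567}$ ($f = \frac{1}{19 + \frac{16}{29}} = \frac{1}{\frac{567}{29}} = \frac{29}{567} \approx 0.051146$)
$m{\left(R,W \right)} = -4 - 3 W$
$p{\left(t,T \right)} = \frac{23}{\frac{29}{567} + t}$ ($p{\left(t,T \right)} = \frac{2 + 21}{\frac{29}{567} + t} = \frac{23}{\frac{29}{567} + t}$)
$\left(-1534 + p{\left(m{\left(-5,-5 \right)},28 \right)}\right) + 478 = \left(-1534 + \frac{13041}{29 + 567 \left(-4 - -15\right)}\right) + 478 = \left(-1534 + \frac{13041}{29 + 567 \left(-4 + 15\right)}\right) + 478 = \left(-1534 + \frac{13041}{29 + 567 \cdot 11}\right) + 478 = \left(-1534 + \frac{13041}{29 + 6237}\right) + 478 = \left(-1534 + \frac{13041}{6266}\right) + 478 = - \frac{9599003}{6266} + 478 = - \frac{6603855}{6266}$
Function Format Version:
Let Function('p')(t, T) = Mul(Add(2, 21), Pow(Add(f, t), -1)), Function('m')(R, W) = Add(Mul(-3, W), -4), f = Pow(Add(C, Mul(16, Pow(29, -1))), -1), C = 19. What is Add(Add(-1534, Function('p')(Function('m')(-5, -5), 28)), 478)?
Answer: Rational(-6603855, 6266) ≈ -1053.9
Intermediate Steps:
f = Rational(29, 567) (f = Pow(Add(19, Mul(16, Pow(29, -1))), -1) = Pow(Add(19, Mul(16, Rational(1, 29))), -1) = Pow(Add(19, Rational(16, 29)), -1) = Pow(Rational(567, 29), -1) = Rational(29, 567) ≈ 0.051146)
Function('m')(R, W) = Add(-4, Mul(-3, W))
Function('p')(t, T) = Mul(23, Pow(Add(Rational(29, 567), t), -1)) (Function('p')(t, T) = Mul(Add(2, 21), Pow(Add(Rational(29, 567), t), -1)) = Mul(23, Pow(Add(Rational(29, 567), t), -1)))
Add(Add(-1534, Function('p')(Function('m')(-5, -5), 28)), 478) = Add(Add(-1534, Mul(13041, Pow(Add(29, Mul(567, Add(-4, Mul(-3, -5)))), -1))), 478) = Add(Add(-1534, Mul(13041, Pow(Add(29, Mul(567, Add(-4, 15))), -1))), 478) = Add(Add(-1534, Mul(13041, Pow(Add(29, Mul(567, 11)), -1))), 478) = Add(Add(-1534, Mul(13041, Pow(Add(29, 6237), -1))), 478) = Add(Add(-1534, Mul(13041, Pow(6266, -1))), 478) = Add(Add(-1534, Mul(13041, Rational(1, 6266))), 478) = Add(Add(-1534, Rational(13041, 6266)), 478) = Add(Rational(-9599003, 6266), 478) = Rational(-6603855, 6266)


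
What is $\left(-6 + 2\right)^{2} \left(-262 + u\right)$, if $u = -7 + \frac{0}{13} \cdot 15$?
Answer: $-4304$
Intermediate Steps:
$u = -7$ ($u = -7 + 0 \cdot \frac{1}{13} \cdot 15 = -7 + 0 \cdot 15 = -7 + 0 = -7$)
$\left(-6 + 2\right)^{2} \left(-262 + u\right) = \left(-6 + 2\right)^{2} \left(-262 - 7\right) = \left(-4\right)^{2} \left(-269\right) = 16 \left(-269\right) = -4304$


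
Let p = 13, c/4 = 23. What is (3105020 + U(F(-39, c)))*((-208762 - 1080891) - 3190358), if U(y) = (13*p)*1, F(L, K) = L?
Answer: -13911280877079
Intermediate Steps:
c = 92 (c = 4*23 = 92)
U(y) = 169 (U(y) = (13*13)*1 = 169*1 = 169)
(3105020 + U(F(-39, c)))*((-208762 - 1080891) - 3190358) = (3105020 + 169)*((-208762 - 1080891) - 3190358) = 3105189*(-1289653 - 3190358) = 3105189*(-4480011) = -13911280877079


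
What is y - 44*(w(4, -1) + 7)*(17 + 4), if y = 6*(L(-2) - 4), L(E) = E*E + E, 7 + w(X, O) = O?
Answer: 912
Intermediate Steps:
w(X, O) = -7 + O
L(E) = E + E² (L(E) = E² + E = E + E²)
y = -12 (y = 6*(-2*(1 - 2) - 4) = 6*(-2*(-1) - 4) = 6*(2 - 4) = 6*(-2) = -12)
y - 44*(w(4, -1) + 7)*(17 + 4) = -12 - 44*((-7 - 1) + 7)*(17 + 4) = -12 - 44*(-8 + 7)*21 = -12 - (-44)*21 = -12 - 44*(-21) = -12 + 924 = 912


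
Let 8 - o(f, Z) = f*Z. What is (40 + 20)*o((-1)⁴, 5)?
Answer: 180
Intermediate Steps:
o(f, Z) = 8 - Z*f (o(f, Z) = 8 - f*Z = 8 - Z*f)
(40 + 20)*o((-1)⁴, 5) = (40 + 20)*(8 - 1*5*(-1)⁴) = 60*(8 - 1*5*1) = 60*(8 - 5) = 60*3 = 180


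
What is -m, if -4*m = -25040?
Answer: -6260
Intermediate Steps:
m = 6260 (m = -¼*(-25040) = 6260)
-m = -1*6260 = -6260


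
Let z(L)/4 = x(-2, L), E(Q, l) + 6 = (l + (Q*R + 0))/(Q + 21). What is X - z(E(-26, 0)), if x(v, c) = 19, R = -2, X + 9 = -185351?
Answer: -185436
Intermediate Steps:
X = -185360 (X = -9 - 185351 = -185360)
E(Q, l) = -6 + (l - 2*Q)/(21 + Q) (E(Q, l) = -6 + (l + (Q*(-2) + 0))/(Q + 21) = -6 + (l + (-2*Q + 0))/(21 + Q) = -6 + (l - 2*Q)/(21 + Q))
z(L) = 76 (z(L) = 4*19 = 76)
X - z(E(-26, 0)) = -185360 - 1*76 = -185360 - 76 = -185436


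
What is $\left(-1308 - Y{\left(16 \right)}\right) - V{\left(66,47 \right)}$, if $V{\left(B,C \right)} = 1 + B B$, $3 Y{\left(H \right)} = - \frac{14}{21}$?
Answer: $- \frac{50983}{9} \approx -5664.8$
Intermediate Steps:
$Y{\left(H \right)} = - \frac{2}{9}$ ($Y{\left(H \right)} = \frac{\left(-14\right) \frac{1}{21}}{3} = \frac{1}{3} \left(- \frac{2}{3}\right) = - \frac{2}{9}$)
$V{\left(B,C \right)} = 1 + B^{2}$
$\left(-1308 - Y{\left(16 \right)}\right) - V{\left(66,47 \right)} = \left(-1308 - - \frac{2}{9}\right) - \left(1 + 66^{2}\right) = \left(-1308 + \frac{2}{9}\right) - \left(1 + 4356\right) = - \frac{11770}{9} - 4357 = - \frac{50983}{9}$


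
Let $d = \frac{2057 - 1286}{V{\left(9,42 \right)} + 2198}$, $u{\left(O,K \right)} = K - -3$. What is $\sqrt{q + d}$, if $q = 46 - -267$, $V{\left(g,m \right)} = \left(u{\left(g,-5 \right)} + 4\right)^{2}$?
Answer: $\frac{\sqrt{168819266}}{734} \approx 17.702$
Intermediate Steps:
$u{\left(O,K \right)} = 3 + K$ ($u{\left(O,K \right)} = K + 3 = 3 + K$)
$V{\left(g,m \right)} = 4$ ($V{\left(g,m \right)} = \left(\left(3 - 5\right) + 4\right)^{2} = \left(-2 + 4\right)^{2} = 2^{2} = 4$)
$d = \frac{257}{734}$ ($d = \frac{2057 - 1286}{4 + 2198} = \frac{771}{2202} = 771 \cdot \frac{1}{2202} = \frac{257}{734} \approx 0.35014$)
$q = 313$ ($q = 46 + 267 = 313$)
$\sqrt{q + d} = \sqrt{313 + \frac{257}{734}} = \sqrt{\frac{229999}{734}} = \frac{\sqrt{168819266}}{734}$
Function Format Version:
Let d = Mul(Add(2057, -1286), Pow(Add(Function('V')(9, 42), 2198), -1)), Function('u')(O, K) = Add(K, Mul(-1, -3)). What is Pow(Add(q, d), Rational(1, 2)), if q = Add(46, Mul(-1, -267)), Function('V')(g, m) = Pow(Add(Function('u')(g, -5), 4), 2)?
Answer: Mul(Rational(1, 734), Pow(168819266, Rational(1, 2))) ≈ 17.702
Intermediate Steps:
Function('u')(O, K) = Add(3, K) (Function('u')(O, K) = Add(K, 3) = Add(3, K))
Function('V')(g, m) = 4 (Function('V')(g, m) = Pow(Add(Add(3, -5), 4), 2) = Pow(Add(-2, 4), 2) = Pow(2, 2) = 4)
d = Rational(257, 734) (d = Mul(Add(2057, -1286), Pow(Add(4, 2198), -1)) = Mul(771, Pow(2202, -1)) = Mul(771, Rational(1, 2202)) = Rational(257, 734) ≈ 0.35014)
q = 313 (q = Add(46, 267) = 313)
Pow(Add(q, d), Rational(1, 2)) = Pow(Add(313, Rational(257, 734)), Rational(1, 2)) = Pow(Rational(229999, 734), Rational(1, 2)) = Mul(Rational(1, 734), Pow(168819266, Rational(1, 2)))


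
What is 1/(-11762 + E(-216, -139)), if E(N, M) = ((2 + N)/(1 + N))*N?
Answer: -215/2575054 ≈ -8.3493e-5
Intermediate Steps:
E(N, M) = N*(2 + N)/(1 + N) (E(N, M) = ((2 + N)/(1 + N))*N = N*(2 + N)/(1 + N))
1/(-11762 + E(-216, -139)) = 1/(-11762 - 216*(2 - 216)/(1 - 216)) = 1/(-11762 - 216*(-214)/(-215)) = 1/(-11762 - 216*(-1/215)*(-214)) = 1/(-11762 - 46224/215) = 1/(-2575054/215) = -215/2575054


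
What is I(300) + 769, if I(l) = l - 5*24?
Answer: 949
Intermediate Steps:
I(l) = -120 + l (I(l) = l - 1*120 = l - 120 = -120 + l)
I(300) + 769 = (-120 + 300) + 769 = 180 + 769 = 949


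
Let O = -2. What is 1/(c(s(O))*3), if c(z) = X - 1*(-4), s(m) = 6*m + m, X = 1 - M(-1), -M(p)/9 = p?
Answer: -1/12 ≈ -0.083333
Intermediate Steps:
M(p) = -9*p
X = -8 (X = 1 - (-9)*(-1) = 1 - 1*9 = 1 - 9 = -8)
s(m) = 7*m
c(z) = -4 (c(z) = -8 - 1*(-4) = -8 + 4 = -4)
1/(c(s(O))*3) = 1/(-4*3) = 1/(-12) = -1/12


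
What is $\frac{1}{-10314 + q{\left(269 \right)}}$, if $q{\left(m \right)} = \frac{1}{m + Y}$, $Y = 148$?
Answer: $- \frac{417}{4300937} \approx -9.6956 \cdot 10^{-5}$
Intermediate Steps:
$q{\left(m \right)} = \frac{1}{148 + m}$ ($q{\left(m \right)} = \frac{1}{m + 148} = \frac{1}{148 + m}$)
$\frac{1}{-10314 + q{\left(269 \right)}} = \frac{1}{-10314 + \frac{1}{148 + 269}} = \frac{1}{-10314 + \frac{1}{417}} = \frac{1}{- \frac{4300937}{417}} = - \frac{417}{4300937}$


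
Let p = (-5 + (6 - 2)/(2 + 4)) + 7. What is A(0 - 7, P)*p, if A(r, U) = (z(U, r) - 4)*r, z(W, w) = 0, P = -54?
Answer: 224/3 ≈ 74.667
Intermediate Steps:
A(r, U) = -4*r (A(r, U) = (0 - 4)*r = -4*r)
p = 8/3 (p = (-5 + 4/6) + 7 = (-5 + 4*(⅙)) + 7 = (-5 + ⅔) + 7 = -13/3 + 7 = 8/3 ≈ 2.6667)
A(0 - 7, P)*p = -4*(0 - 7)*(8/3) = -4*(-7)*(8/3) = 28*(8/3) = 224/3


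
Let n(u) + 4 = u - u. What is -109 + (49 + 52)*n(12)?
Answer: -513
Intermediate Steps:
n(u) = -4 (n(u) = -4 + (u - u) = -4 + 0 = -4)
-109 + (49 + 52)*n(12) = -109 + (49 + 52)*(-4) = -109 + 101*(-4) = -109 - 404 = -513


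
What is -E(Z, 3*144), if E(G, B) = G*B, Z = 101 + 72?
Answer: -74736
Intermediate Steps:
Z = 173
E(G, B) = B*G
-E(Z, 3*144) = -3*144*173 = -432*173 = -1*74736 = -74736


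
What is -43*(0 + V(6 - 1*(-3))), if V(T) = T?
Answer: -387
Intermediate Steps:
-43*(0 + V(6 - 1*(-3))) = -43*(0 + (6 - 1*(-3))) = -43*(0 + (6 + 3)) = -43*(0 + 9) = -43*9 = -387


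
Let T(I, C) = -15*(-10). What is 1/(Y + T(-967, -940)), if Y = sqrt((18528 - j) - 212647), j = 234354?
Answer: 150/450973 - I*sqrt(428473)/450973 ≈ 0.00033261 - 0.0014515*I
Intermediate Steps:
T(I, C) = 150
Y = I*sqrt(428473) (Y = sqrt((18528 - 1*234354) - 212647) = sqrt((18528 - 234354) - 212647) = sqrt(-215826 - 212647) = sqrt(-428473) = I*sqrt(428473) ≈ 654.58*I)
1/(Y + T(-967, -940)) = 1/(I*sqrt(428473) + 150) = 1/(150 + I*sqrt(428473))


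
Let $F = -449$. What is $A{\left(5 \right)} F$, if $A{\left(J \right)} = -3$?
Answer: $1347$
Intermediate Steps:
$A{\left(5 \right)} F = \left(-3\right) \left(-449\right) = 1347$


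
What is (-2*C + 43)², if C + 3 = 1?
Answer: 2209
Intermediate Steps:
C = -2 (C = -3 + 1 = -2)
(-2*C + 43)² = (-2*(-2) + 43)² = (4 + 43)² = 47² = 2209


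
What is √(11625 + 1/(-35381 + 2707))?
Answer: √12914398466/1054 ≈ 107.82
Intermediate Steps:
√(11625 + 1/(-35381 + 2707)) = √(11625 + 1/(-32674)) = √(11625 - 1/32674) = √(379835249/32674) = √12914398466/1054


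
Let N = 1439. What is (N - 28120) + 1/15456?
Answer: -412381535/15456 ≈ -26681.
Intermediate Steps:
(N - 28120) + 1/15456 = (1439 - 28120) + 1/15456 = -26681 + 1/15456 = -412381535/15456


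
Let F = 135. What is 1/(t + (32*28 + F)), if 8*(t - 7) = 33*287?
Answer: 8/17775 ≈ 0.00045007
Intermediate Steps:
t = 9527/8 (t = 7 + (33*287)/8 = 7 + (1/8)*9471 = 7 + 9471/8 = 9527/8 ≈ 1190.9)
1/(t + (32*28 + F)) = 1/(9527/8 + (32*28 + 135)) = 1/(9527/8 + (896 + 135)) = 1/(9527/8 + 1031) = 1/(17775/8) = 8/17775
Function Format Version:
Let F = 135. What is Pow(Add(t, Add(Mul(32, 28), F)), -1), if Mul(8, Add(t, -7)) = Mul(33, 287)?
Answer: Rational(8, 17775) ≈ 0.00045007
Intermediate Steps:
t = Rational(9527, 8) (t = Add(7, Mul(Rational(1, 8), Mul(33, 287))) = Add(7, Mul(Rational(1, 8), 9471)) = Add(7, Rational(9471, 8)) = Rational(9527, 8) ≈ 1190.9)
Pow(Add(t, Add(Mul(32, 28), F)), -1) = Pow(Add(Rational(9527, 8), Add(Mul(32, 28), 135)), -1) = Pow(Add(Rational(9527, 8), Add(896, 135)), -1) = Pow(Add(Rational(9527, 8), 1031), -1) = Pow(Rational(17775, 8), -1) = Rational(8, 17775)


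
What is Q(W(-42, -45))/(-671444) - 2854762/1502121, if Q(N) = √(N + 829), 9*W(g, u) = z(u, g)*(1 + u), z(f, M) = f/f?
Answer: -2854762/1502121 - √7417/2014332 ≈ -1.9005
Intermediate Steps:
z(f, M) = 1
W(g, u) = ⅑ + u/9 (W(g, u) = (1*(1 + u))/9 = (1 + u)/9 = ⅑ + u/9)
Q(N) = √(829 + N)
Q(W(-42, -45))/(-671444) - 2854762/1502121 = √(829 + (⅑ + (⅑)*(-45)))/(-671444) - 2854762/1502121 = √(829 + (⅑ - 5))*(-1/671444) - 2854762*1/1502121 = √(829 - 44/9)*(-1/671444) - 2854762/1502121 = √(7417/9)*(-1/671444) - 2854762/1502121 = (√7417/3)*(-1/671444) - 2854762/1502121 = -√7417/2014332 - 2854762/1502121 = -2854762/1502121 - √7417/2014332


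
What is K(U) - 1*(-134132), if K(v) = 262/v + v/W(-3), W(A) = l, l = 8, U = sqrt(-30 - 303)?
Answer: 134132 - 1763*I*sqrt(37)/888 ≈ 1.3413e+5 - 12.076*I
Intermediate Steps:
U = 3*I*sqrt(37) (U = sqrt(-333) = 3*I*sqrt(37) ≈ 18.248*I)
W(A) = 8
K(v) = 262/v + v/8
K(U) - 1*(-134132) = (262/((3*I*sqrt(37))) + (3*I*sqrt(37))/8) - 1*(-134132) = (262*(-I*sqrt(37)/111) + 3*I*sqrt(37)/8) + 134132 = (-262*I*sqrt(37)/111 + 3*I*sqrt(37)/8) + 134132 = -1763*I*sqrt(37)/888 + 134132 = 134132 - 1763*I*sqrt(37)/888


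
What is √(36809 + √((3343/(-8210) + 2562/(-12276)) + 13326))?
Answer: √(649129893170960025 + 8398830*√58748574847278030)/4199415 ≈ 192.16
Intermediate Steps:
√(36809 + √((3343/(-8210) + 2562/(-12276)) + 13326)) = √(36809 + √((3343*(-1/8210) + 2562*(-1/12276)) + 13326)) = √(36809 + √((-3343/8210 - 427/2046) + 13326)) = √(36809 + √(-2586362/4199415 + 13326)) = √(36809 + √(55958817928/4199415)) = √(36809 + 2*√58748574847278030/4199415)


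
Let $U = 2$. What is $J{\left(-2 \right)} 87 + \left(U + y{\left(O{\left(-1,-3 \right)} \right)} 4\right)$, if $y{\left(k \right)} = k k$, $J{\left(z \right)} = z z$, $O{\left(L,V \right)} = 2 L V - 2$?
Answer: $414$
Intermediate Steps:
$O{\left(L,V \right)} = -2 + 2 L V$ ($O{\left(L,V \right)} = 2 L V - 2 = -2 + 2 L V$)
$J{\left(z \right)} = z^{2}$
$y{\left(k \right)} = k^{2}$
$J{\left(-2 \right)} 87 + \left(U + y{\left(O{\left(-1,-3 \right)} \right)} 4\right) = \left(-2\right)^{2} \cdot 87 + \left(2 + \left(-2 + 2 \left(-1\right) \left(-3\right)\right)^{2} \cdot 4\right) = 4 \cdot 87 + \left(2 + \left(-2 + 6\right)^{2} \cdot 4\right) = 348 + \left(2 + 4^{2} \cdot 4\right) = 348 + \left(2 + 16 \cdot 4\right) = 348 + \left(2 + 64\right) = 348 + 66 = 414$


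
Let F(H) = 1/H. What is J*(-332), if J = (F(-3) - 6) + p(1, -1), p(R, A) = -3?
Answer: 9296/3 ≈ 3098.7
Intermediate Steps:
J = -28/3 (J = (1/(-3) - 6) - 3 = (-1/3 - 6) - 3 = -19/3 - 3 = -28/3 ≈ -9.3333)
J*(-332) = -28/3*(-332) = 9296/3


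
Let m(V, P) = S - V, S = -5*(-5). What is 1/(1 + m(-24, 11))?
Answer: 1/50 ≈ 0.020000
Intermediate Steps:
S = 25
m(V, P) = 25 - V
1/(1 + m(-24, 11)) = 1/(1 + (25 - 1*(-24))) = 1/(1 + (25 + 24)) = 1/(1 + 49) = 1/50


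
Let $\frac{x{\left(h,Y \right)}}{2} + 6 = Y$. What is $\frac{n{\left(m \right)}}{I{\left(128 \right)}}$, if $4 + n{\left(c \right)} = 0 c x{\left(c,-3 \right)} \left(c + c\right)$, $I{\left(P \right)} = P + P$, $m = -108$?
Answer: $- \frac{1}{64} \approx -0.015625$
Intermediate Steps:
$x{\left(h,Y \right)} = -12 + 2 Y$
$I{\left(P \right)} = 2 P$
$n{\left(c \right)} = -4$ ($n{\left(c \right)} = -4 + 0 c \left(-12 + 2 \left(-3\right)\right) \left(c + c\right) = -4 + 0 \left(-12 - 6\right) 2 c = -4 + 0 \left(-18\right) 2 c = -4 + 0 \cdot 2 c = -4 + 0 = -4$)
$\frac{n{\left(m \right)}}{I{\left(128 \right)}} = - \frac{4}{2 \cdot 128} = - \frac{4}{256} = \left(-4\right) \frac{1}{256} = - \frac{1}{64}$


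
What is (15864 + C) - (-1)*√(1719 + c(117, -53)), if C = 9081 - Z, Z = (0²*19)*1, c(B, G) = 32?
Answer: 24945 + √1751 ≈ 24987.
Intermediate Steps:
Z = 0 (Z = (0*19)*1 = 0*1 = 0)
C = 9081 (C = 9081 - 1*0 = 9081 + 0 = 9081)
(15864 + C) - (-1)*√(1719 + c(117, -53)) = (15864 + 9081) - (-1)*√(1719 + 32) = 24945 - (-1)*√1751 = 24945 + √1751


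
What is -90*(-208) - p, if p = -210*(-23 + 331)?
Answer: 83400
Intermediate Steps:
p = -64680 (p = -210*308 = -64680)
-90*(-208) - p = -90*(-208) - 1*(-64680) = 18720 + 64680 = 83400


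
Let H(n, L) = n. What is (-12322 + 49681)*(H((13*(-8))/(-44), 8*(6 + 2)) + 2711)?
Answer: 1115054073/11 ≈ 1.0137e+8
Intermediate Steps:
(-12322 + 49681)*(H((13*(-8))/(-44), 8*(6 + 2)) + 2711) = (-12322 + 49681)*((13*(-8))/(-44) + 2711) = 37359*(-104*(-1/44) + 2711) = 37359*(26/11 + 2711) = 37359*(29847/11) = 1115054073/11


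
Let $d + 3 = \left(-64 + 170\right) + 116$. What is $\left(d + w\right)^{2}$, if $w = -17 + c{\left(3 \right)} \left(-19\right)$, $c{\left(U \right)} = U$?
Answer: $21025$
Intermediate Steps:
$d = 219$ ($d = -3 + \left(\left(-64 + 170\right) + 116\right) = -3 + \left(106 + 116\right) = -3 + 222 = 219$)
$w = -74$ ($w = -17 + 3 \left(-19\right) = -17 - 57 = -74$)
$\left(d + w\right)^{2} = \left(219 - 74\right)^{2} = 145^{2} = 21025$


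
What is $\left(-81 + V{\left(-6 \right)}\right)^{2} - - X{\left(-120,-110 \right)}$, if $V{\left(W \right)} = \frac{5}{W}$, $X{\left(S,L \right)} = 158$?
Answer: $\frac{246769}{36} \approx 6854.7$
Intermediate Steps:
$\left(-81 + V{\left(-6 \right)}\right)^{2} - - X{\left(-120,-110 \right)} = \left(-81 + \frac{5}{-6}\right)^{2} - \left(-1\right) 158 = \left(-81 + 5 \left(- \frac{1}{6}\right)\right)^{2} - -158 = \left(-81 - \frac{5}{6}\right)^{2} + 158 = \left(- \frac{491}{6}\right)^{2} + 158 = \frac{241081}{36} + 158 = \frac{246769}{36}$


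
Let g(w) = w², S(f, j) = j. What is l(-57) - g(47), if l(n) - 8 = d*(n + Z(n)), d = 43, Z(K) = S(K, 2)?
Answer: -4566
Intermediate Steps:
Z(K) = 2
l(n) = 94 + 43*n (l(n) = 8 + 43*(n + 2) = 8 + 43*(2 + n) = 8 + (86 + 43*n) = 94 + 43*n)
l(-57) - g(47) = (94 + 43*(-57)) - 1*47² = (94 - 2451) - 1*2209 = -2357 - 2209 = -4566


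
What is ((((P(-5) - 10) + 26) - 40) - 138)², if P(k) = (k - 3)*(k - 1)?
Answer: 12996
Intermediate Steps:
P(k) = (-1 + k)*(-3 + k) (P(k) = (-3 + k)*(-1 + k) = (-1 + k)*(-3 + k))
((((P(-5) - 10) + 26) - 40) - 138)² = (((((3 + (-5)² - 4*(-5)) - 10) + 26) - 40) - 138)² = (((((3 + 25 + 20) - 10) + 26) - 40) - 138)² = ((((48 - 10) + 26) - 40) - 138)² = (((38 + 26) - 40) - 138)² = ((64 - 40) - 138)² = (24 - 138)² = (-114)² = 12996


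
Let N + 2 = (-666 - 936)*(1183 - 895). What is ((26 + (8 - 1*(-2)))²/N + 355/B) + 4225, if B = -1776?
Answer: 1730914934957/409703664 ≈ 4224.8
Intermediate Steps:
N = -461378 (N = -2 + (-666 - 936)*(1183 - 895) = -2 - 1602*288 = -2 - 461376 = -461378)
((26 + (8 - 1*(-2)))²/N + 355/B) + 4225 = ((26 + (8 - 1*(-2)))²/(-461378) + 355/(-1776)) + 4225 = ((26 + (8 + 2))²*(-1/461378) + 355*(-1/1776)) + 4225 = ((26 + 10)²*(-1/461378) - 355/1776) + 4225 = (36²*(-1/461378) - 355/1776) + 4225 = (1296*(-1/461378) - 355/1776) + 4225 = (-648/230689 - 355/1776) + 4225 = -83045443/409703664 + 4225 = 1730914934957/409703664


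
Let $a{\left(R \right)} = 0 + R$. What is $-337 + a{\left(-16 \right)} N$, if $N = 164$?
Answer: $-2961$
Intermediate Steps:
$a{\left(R \right)} = R$
$-337 + a{\left(-16 \right)} N = -337 - 2624 = -2961$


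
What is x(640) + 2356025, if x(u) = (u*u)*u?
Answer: 264500025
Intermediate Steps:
x(u) = u**3 (x(u) = u**2*u = u**3)
x(640) + 2356025 = 640**3 + 2356025 = 262144000 + 2356025 = 264500025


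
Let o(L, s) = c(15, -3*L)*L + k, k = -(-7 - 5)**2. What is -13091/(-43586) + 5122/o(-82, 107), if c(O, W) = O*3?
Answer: -4554121/4397598 ≈ -1.0356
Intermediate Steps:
k = -144 (k = -1*(-12)**2 = -1*144 = -144)
c(O, W) = 3*O
o(L, s) = -144 + 45*L (o(L, s) = (3*15)*L - 144 = 45*L - 144 = -144 + 45*L)
-13091/(-43586) + 5122/o(-82, 107) = -13091/(-43586) + 5122/(-144 + 45*(-82)) = -13091*(-1/43586) + 5122/(-144 - 3690) = 689/2294 + 5122/(-3834) = 689/2294 + 5122*(-1/3834) = 689/2294 - 2561/1917 = -4554121/4397598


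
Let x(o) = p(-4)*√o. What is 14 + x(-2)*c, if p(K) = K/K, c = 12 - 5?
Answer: 14 + 7*I*√2 ≈ 14.0 + 9.8995*I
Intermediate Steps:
c = 7
p(K) = 1
x(o) = √o (x(o) = 1*√o = √o)
14 + x(-2)*c = 14 + √(-2)*7 = 14 + (I*√2)*7 = 14 + 7*I*√2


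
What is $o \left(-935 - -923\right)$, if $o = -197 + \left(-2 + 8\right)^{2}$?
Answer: $1932$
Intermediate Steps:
$o = -161$ ($o = -197 + 6^{2} = -197 + 36 = -161$)
$o \left(-935 - -923\right) = - 161 \left(-935 - -923\right) = - 161 \left(-935 + 923\right) = \left(-161\right) \left(-12\right) = 1932$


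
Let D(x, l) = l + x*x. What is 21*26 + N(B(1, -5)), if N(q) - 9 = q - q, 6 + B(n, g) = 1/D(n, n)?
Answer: 555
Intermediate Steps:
D(x, l) = l + x**2
B(n, g) = -6 + 1/(n + n**2)
N(q) = 9 (N(q) = 9 + (q - q) = 9 + 0 = 9)
21*26 + N(B(1, -5)) = 21*26 + 9 = 546 + 9 = 555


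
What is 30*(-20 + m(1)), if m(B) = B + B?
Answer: -540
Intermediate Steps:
m(B) = 2*B
30*(-20 + m(1)) = 30*(-20 + 2*1) = 30*(-20 + 2) = 30*(-18) = -540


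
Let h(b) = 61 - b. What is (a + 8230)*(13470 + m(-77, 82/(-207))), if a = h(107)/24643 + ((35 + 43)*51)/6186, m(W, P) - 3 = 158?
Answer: 2850451328666463/25406933 ≈ 1.1219e+8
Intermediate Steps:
m(W, P) = 161 (m(W, P) = 3 + 158 = 161)
a = 16290883/25406933 (a = (61 - 1*107)/24643 + ((35 + 43)*51)/6186 = (61 - 107)*(1/24643) + (78*51)*(1/6186) = -46*1/24643 + 3978*(1/6186) = -46/24643 + 663/1031 = 16290883/25406933 ≈ 0.64120)
(a + 8230)*(13470 + m(-77, 82/(-207))) = (16290883/25406933 + 8230)*(13470 + 161) = (209115349473/25406933)*13631 = 2850451328666463/25406933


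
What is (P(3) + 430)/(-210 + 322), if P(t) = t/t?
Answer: 431/112 ≈ 3.8482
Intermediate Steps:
P(t) = 1
(P(3) + 430)/(-210 + 322) = (1 + 430)/(-210 + 322) = 431/112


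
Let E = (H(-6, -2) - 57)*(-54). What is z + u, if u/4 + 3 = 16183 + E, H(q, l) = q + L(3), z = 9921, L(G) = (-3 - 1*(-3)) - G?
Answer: 88897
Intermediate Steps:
L(G) = -G (L(G) = (-3 + 3) - G = 0 - G = -G)
H(q, l) = -3 + q (H(q, l) = q - 1*3 = q - 3 = -3 + q)
E = 3564 (E = ((-3 - 6) - 57)*(-54) = (-9 - 57)*(-54) = -66*(-54) = 3564)
u = 78976 (u = -12 + 4*(16183 + 3564) = -12 + 4*19747 = -12 + 78988 = 78976)
z + u = 9921 + 78976 = 88897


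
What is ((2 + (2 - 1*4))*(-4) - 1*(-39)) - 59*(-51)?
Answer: 3048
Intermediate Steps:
((2 + (2 - 1*4))*(-4) - 1*(-39)) - 59*(-51) = ((2 + (2 - 4))*(-4) + 39) + 3009 = ((2 - 2)*(-4) + 39) + 3009 = (0*(-4) + 39) + 3009 = (0 + 39) + 3009 = 39 + 3009 = 3048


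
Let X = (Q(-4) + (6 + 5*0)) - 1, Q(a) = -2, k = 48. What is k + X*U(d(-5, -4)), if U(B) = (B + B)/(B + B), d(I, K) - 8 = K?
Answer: 51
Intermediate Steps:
d(I, K) = 8 + K
U(B) = 1 (U(B) = (2*B)/((2*B)) = (2*B)*(1/(2*B)) = 1)
X = 3 (X = (-2 + (6 + 5*0)) - 1 = (-2 + (6 + 0)) - 1 = (-2 + 6) - 1 = 4 - 1 = 3)
k + X*U(d(-5, -4)) = 48 + 3*1 = 48 + 3 = 51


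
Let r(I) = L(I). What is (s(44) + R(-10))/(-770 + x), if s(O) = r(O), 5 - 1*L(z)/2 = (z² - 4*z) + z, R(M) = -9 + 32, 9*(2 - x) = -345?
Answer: 975/199 ≈ 4.8995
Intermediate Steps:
x = 121/3 (x = 2 - ⅑*(-345) = 2 + 115/3 = 121/3 ≈ 40.333)
R(M) = 23
L(z) = 10 - 2*z² + 6*z (L(z) = 10 - 2*((z² - 4*z) + z) = 10 - 2*(z² - 3*z) = 10 + (-2*z² + 6*z) = 10 - 2*z² + 6*z)
r(I) = 10 - 2*I² + 6*I
s(O) = 10 - 2*O² + 6*O
(s(44) + R(-10))/(-770 + x) = ((10 - 2*44² + 6*44) + 23)/(-770 + 121/3) = ((10 - 2*1936 + 264) + 23)/(-2189/3) = ((10 - 3872 + 264) + 23)*(-3/2189) = (-3598 + 23)*(-3/2189) = -3575*(-3/2189) = 975/199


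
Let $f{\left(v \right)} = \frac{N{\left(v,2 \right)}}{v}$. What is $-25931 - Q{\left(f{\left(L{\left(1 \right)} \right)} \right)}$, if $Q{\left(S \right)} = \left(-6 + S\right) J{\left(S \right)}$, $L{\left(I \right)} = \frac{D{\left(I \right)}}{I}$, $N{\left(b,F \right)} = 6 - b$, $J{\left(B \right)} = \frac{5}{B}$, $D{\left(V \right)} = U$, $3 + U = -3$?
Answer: $-25951$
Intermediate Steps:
$U = -6$ ($U = -3 - 3 = -6$)
$D{\left(V \right)} = -6$
$L{\left(I \right)} = - \frac{6}{I}$
$f{\left(v \right)} = \frac{6 - v}{v}$
$Q{\left(S \right)} = \frac{5 \left(-6 + S\right)}{S}$ ($Q{\left(S \right)} = \left(-6 + S\right) \frac{5}{S} = \frac{5 \left(-6 + S\right)}{S}$)
$-25931 - Q{\left(f{\left(L{\left(1 \right)} \right)} \right)} = -25931 - \left(5 - \frac{30}{\frac{1}{\left(-6\right) 1^{-1}} \left(6 - - \frac{6}{1}\right)}\right) = -25931 - \left(5 - \frac{30}{\frac{1}{\left(-6\right) 1} \left(6 - \left(-6\right) 1\right)}\right) = -25931 - \left(5 - \frac{30}{\frac{1}{-6} \left(6 - -6\right)}\right) = -25931 - \left(5 - \frac{30}{\left(- \frac{1}{6}\right) \left(6 + 6\right)}\right) = -25931 - \left(5 - \frac{30}{\left(- \frac{1}{6}\right) 12}\right) = -25931 - \left(5 - \frac{30}{-2}\right) = -25931 - \left(5 - -15\right) = -25931 - \left(5 + 15\right) = -25931 - 20 = -25951$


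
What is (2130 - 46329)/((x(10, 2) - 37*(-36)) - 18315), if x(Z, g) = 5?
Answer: 44199/16978 ≈ 2.6033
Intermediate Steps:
(2130 - 46329)/((x(10, 2) - 37*(-36)) - 18315) = (2130 - 46329)/((5 - 37*(-36)) - 18315) = -44199/((5 + 1332) - 18315) = -44199/(1337 - 18315) = -44199/(-16978) = -44199*(-1/16978) = 44199/16978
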